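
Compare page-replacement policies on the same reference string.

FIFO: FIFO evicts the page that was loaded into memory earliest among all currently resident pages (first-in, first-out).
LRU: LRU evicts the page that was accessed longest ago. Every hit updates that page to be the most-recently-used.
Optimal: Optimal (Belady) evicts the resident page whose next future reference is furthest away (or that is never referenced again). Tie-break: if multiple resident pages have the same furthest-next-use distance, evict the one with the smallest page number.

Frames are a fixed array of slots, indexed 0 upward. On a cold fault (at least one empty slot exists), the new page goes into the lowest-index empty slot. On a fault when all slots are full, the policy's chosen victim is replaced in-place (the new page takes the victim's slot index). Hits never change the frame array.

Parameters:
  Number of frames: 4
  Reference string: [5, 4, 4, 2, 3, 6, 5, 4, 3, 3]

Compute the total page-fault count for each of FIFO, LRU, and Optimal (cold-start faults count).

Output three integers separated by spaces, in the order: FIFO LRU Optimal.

--- FIFO ---
  step 0: ref 5 -> FAULT, frames=[5,-,-,-] (faults so far: 1)
  step 1: ref 4 -> FAULT, frames=[5,4,-,-] (faults so far: 2)
  step 2: ref 4 -> HIT, frames=[5,4,-,-] (faults so far: 2)
  step 3: ref 2 -> FAULT, frames=[5,4,2,-] (faults so far: 3)
  step 4: ref 3 -> FAULT, frames=[5,4,2,3] (faults so far: 4)
  step 5: ref 6 -> FAULT, evict 5, frames=[6,4,2,3] (faults so far: 5)
  step 6: ref 5 -> FAULT, evict 4, frames=[6,5,2,3] (faults so far: 6)
  step 7: ref 4 -> FAULT, evict 2, frames=[6,5,4,3] (faults so far: 7)
  step 8: ref 3 -> HIT, frames=[6,5,4,3] (faults so far: 7)
  step 9: ref 3 -> HIT, frames=[6,5,4,3] (faults so far: 7)
  FIFO total faults: 7
--- LRU ---
  step 0: ref 5 -> FAULT, frames=[5,-,-,-] (faults so far: 1)
  step 1: ref 4 -> FAULT, frames=[5,4,-,-] (faults so far: 2)
  step 2: ref 4 -> HIT, frames=[5,4,-,-] (faults so far: 2)
  step 3: ref 2 -> FAULT, frames=[5,4,2,-] (faults so far: 3)
  step 4: ref 3 -> FAULT, frames=[5,4,2,3] (faults so far: 4)
  step 5: ref 6 -> FAULT, evict 5, frames=[6,4,2,3] (faults so far: 5)
  step 6: ref 5 -> FAULT, evict 4, frames=[6,5,2,3] (faults so far: 6)
  step 7: ref 4 -> FAULT, evict 2, frames=[6,5,4,3] (faults so far: 7)
  step 8: ref 3 -> HIT, frames=[6,5,4,3] (faults so far: 7)
  step 9: ref 3 -> HIT, frames=[6,5,4,3] (faults so far: 7)
  LRU total faults: 7
--- Optimal ---
  step 0: ref 5 -> FAULT, frames=[5,-,-,-] (faults so far: 1)
  step 1: ref 4 -> FAULT, frames=[5,4,-,-] (faults so far: 2)
  step 2: ref 4 -> HIT, frames=[5,4,-,-] (faults so far: 2)
  step 3: ref 2 -> FAULT, frames=[5,4,2,-] (faults so far: 3)
  step 4: ref 3 -> FAULT, frames=[5,4,2,3] (faults so far: 4)
  step 5: ref 6 -> FAULT, evict 2, frames=[5,4,6,3] (faults so far: 5)
  step 6: ref 5 -> HIT, frames=[5,4,6,3] (faults so far: 5)
  step 7: ref 4 -> HIT, frames=[5,4,6,3] (faults so far: 5)
  step 8: ref 3 -> HIT, frames=[5,4,6,3] (faults so far: 5)
  step 9: ref 3 -> HIT, frames=[5,4,6,3] (faults so far: 5)
  Optimal total faults: 5

Answer: 7 7 5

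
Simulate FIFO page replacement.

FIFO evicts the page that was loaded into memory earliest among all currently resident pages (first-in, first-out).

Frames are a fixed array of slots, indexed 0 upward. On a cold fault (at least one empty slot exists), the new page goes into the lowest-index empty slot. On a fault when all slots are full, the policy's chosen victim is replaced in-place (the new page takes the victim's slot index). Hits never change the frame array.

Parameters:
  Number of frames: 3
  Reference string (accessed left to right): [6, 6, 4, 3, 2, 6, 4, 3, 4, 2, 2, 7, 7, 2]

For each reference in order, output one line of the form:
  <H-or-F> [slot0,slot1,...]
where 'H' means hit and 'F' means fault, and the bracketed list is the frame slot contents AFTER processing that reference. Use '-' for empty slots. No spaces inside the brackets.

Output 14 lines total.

F [6,-,-]
H [6,-,-]
F [6,4,-]
F [6,4,3]
F [2,4,3]
F [2,6,3]
F [2,6,4]
F [3,6,4]
H [3,6,4]
F [3,2,4]
H [3,2,4]
F [3,2,7]
H [3,2,7]
H [3,2,7]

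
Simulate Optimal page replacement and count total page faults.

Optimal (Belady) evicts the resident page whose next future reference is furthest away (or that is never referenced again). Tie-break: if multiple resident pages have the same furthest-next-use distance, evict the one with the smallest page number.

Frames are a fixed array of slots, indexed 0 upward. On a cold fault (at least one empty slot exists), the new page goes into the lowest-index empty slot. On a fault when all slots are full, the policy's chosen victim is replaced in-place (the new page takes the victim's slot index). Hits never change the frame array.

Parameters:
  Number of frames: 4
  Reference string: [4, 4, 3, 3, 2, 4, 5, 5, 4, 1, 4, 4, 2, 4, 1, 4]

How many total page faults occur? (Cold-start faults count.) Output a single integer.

Step 0: ref 4 → FAULT, frames=[4,-,-,-]
Step 1: ref 4 → HIT, frames=[4,-,-,-]
Step 2: ref 3 → FAULT, frames=[4,3,-,-]
Step 3: ref 3 → HIT, frames=[4,3,-,-]
Step 4: ref 2 → FAULT, frames=[4,3,2,-]
Step 5: ref 4 → HIT, frames=[4,3,2,-]
Step 6: ref 5 → FAULT, frames=[4,3,2,5]
Step 7: ref 5 → HIT, frames=[4,3,2,5]
Step 8: ref 4 → HIT, frames=[4,3,2,5]
Step 9: ref 1 → FAULT (evict 3), frames=[4,1,2,5]
Step 10: ref 4 → HIT, frames=[4,1,2,5]
Step 11: ref 4 → HIT, frames=[4,1,2,5]
Step 12: ref 2 → HIT, frames=[4,1,2,5]
Step 13: ref 4 → HIT, frames=[4,1,2,5]
Step 14: ref 1 → HIT, frames=[4,1,2,5]
Step 15: ref 4 → HIT, frames=[4,1,2,5]
Total faults: 5

Answer: 5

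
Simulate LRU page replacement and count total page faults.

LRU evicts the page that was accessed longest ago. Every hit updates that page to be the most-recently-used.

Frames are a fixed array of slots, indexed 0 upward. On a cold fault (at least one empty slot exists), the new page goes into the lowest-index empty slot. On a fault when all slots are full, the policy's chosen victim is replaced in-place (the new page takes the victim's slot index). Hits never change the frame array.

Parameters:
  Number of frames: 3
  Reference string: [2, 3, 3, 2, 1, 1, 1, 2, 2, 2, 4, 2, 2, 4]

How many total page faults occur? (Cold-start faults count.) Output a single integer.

Answer: 4

Derivation:
Step 0: ref 2 → FAULT, frames=[2,-,-]
Step 1: ref 3 → FAULT, frames=[2,3,-]
Step 2: ref 3 → HIT, frames=[2,3,-]
Step 3: ref 2 → HIT, frames=[2,3,-]
Step 4: ref 1 → FAULT, frames=[2,3,1]
Step 5: ref 1 → HIT, frames=[2,3,1]
Step 6: ref 1 → HIT, frames=[2,3,1]
Step 7: ref 2 → HIT, frames=[2,3,1]
Step 8: ref 2 → HIT, frames=[2,3,1]
Step 9: ref 2 → HIT, frames=[2,3,1]
Step 10: ref 4 → FAULT (evict 3), frames=[2,4,1]
Step 11: ref 2 → HIT, frames=[2,4,1]
Step 12: ref 2 → HIT, frames=[2,4,1]
Step 13: ref 4 → HIT, frames=[2,4,1]
Total faults: 4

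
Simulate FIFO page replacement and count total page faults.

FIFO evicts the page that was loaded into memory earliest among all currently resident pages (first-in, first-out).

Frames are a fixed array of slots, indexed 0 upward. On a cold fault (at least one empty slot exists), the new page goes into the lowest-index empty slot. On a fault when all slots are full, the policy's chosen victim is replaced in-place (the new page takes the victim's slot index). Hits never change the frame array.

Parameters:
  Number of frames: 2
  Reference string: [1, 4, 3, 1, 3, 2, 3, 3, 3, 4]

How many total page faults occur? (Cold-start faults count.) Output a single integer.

Answer: 7

Derivation:
Step 0: ref 1 → FAULT, frames=[1,-]
Step 1: ref 4 → FAULT, frames=[1,4]
Step 2: ref 3 → FAULT (evict 1), frames=[3,4]
Step 3: ref 1 → FAULT (evict 4), frames=[3,1]
Step 4: ref 3 → HIT, frames=[3,1]
Step 5: ref 2 → FAULT (evict 3), frames=[2,1]
Step 6: ref 3 → FAULT (evict 1), frames=[2,3]
Step 7: ref 3 → HIT, frames=[2,3]
Step 8: ref 3 → HIT, frames=[2,3]
Step 9: ref 4 → FAULT (evict 2), frames=[4,3]
Total faults: 7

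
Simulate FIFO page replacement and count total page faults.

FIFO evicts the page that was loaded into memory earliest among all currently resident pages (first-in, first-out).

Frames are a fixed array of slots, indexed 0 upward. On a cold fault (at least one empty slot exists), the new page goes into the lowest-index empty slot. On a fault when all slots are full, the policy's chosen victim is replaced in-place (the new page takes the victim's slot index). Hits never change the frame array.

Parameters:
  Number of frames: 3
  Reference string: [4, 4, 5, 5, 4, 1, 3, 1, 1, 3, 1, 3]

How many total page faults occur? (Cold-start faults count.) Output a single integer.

Answer: 4

Derivation:
Step 0: ref 4 → FAULT, frames=[4,-,-]
Step 1: ref 4 → HIT, frames=[4,-,-]
Step 2: ref 5 → FAULT, frames=[4,5,-]
Step 3: ref 5 → HIT, frames=[4,5,-]
Step 4: ref 4 → HIT, frames=[4,5,-]
Step 5: ref 1 → FAULT, frames=[4,5,1]
Step 6: ref 3 → FAULT (evict 4), frames=[3,5,1]
Step 7: ref 1 → HIT, frames=[3,5,1]
Step 8: ref 1 → HIT, frames=[3,5,1]
Step 9: ref 3 → HIT, frames=[3,5,1]
Step 10: ref 1 → HIT, frames=[3,5,1]
Step 11: ref 3 → HIT, frames=[3,5,1]
Total faults: 4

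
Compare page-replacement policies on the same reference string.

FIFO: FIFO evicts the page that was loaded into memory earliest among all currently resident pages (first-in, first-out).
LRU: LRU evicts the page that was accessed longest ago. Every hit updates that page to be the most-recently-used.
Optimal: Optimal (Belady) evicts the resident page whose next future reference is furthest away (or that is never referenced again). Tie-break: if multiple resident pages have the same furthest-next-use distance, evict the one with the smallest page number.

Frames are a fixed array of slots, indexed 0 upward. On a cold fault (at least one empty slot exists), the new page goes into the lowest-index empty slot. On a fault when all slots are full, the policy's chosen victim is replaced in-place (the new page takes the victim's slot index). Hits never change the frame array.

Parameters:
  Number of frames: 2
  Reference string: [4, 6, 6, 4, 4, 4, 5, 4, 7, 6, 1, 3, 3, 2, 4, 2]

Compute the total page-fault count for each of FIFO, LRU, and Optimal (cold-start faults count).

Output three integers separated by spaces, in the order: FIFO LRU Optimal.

--- FIFO ---
  step 0: ref 4 -> FAULT, frames=[4,-] (faults so far: 1)
  step 1: ref 6 -> FAULT, frames=[4,6] (faults so far: 2)
  step 2: ref 6 -> HIT, frames=[4,6] (faults so far: 2)
  step 3: ref 4 -> HIT, frames=[4,6] (faults so far: 2)
  step 4: ref 4 -> HIT, frames=[4,6] (faults so far: 2)
  step 5: ref 4 -> HIT, frames=[4,6] (faults so far: 2)
  step 6: ref 5 -> FAULT, evict 4, frames=[5,6] (faults so far: 3)
  step 7: ref 4 -> FAULT, evict 6, frames=[5,4] (faults so far: 4)
  step 8: ref 7 -> FAULT, evict 5, frames=[7,4] (faults so far: 5)
  step 9: ref 6 -> FAULT, evict 4, frames=[7,6] (faults so far: 6)
  step 10: ref 1 -> FAULT, evict 7, frames=[1,6] (faults so far: 7)
  step 11: ref 3 -> FAULT, evict 6, frames=[1,3] (faults so far: 8)
  step 12: ref 3 -> HIT, frames=[1,3] (faults so far: 8)
  step 13: ref 2 -> FAULT, evict 1, frames=[2,3] (faults so far: 9)
  step 14: ref 4 -> FAULT, evict 3, frames=[2,4] (faults so far: 10)
  step 15: ref 2 -> HIT, frames=[2,4] (faults so far: 10)
  FIFO total faults: 10
--- LRU ---
  step 0: ref 4 -> FAULT, frames=[4,-] (faults so far: 1)
  step 1: ref 6 -> FAULT, frames=[4,6] (faults so far: 2)
  step 2: ref 6 -> HIT, frames=[4,6] (faults so far: 2)
  step 3: ref 4 -> HIT, frames=[4,6] (faults so far: 2)
  step 4: ref 4 -> HIT, frames=[4,6] (faults so far: 2)
  step 5: ref 4 -> HIT, frames=[4,6] (faults so far: 2)
  step 6: ref 5 -> FAULT, evict 6, frames=[4,5] (faults so far: 3)
  step 7: ref 4 -> HIT, frames=[4,5] (faults so far: 3)
  step 8: ref 7 -> FAULT, evict 5, frames=[4,7] (faults so far: 4)
  step 9: ref 6 -> FAULT, evict 4, frames=[6,7] (faults so far: 5)
  step 10: ref 1 -> FAULT, evict 7, frames=[6,1] (faults so far: 6)
  step 11: ref 3 -> FAULT, evict 6, frames=[3,1] (faults so far: 7)
  step 12: ref 3 -> HIT, frames=[3,1] (faults so far: 7)
  step 13: ref 2 -> FAULT, evict 1, frames=[3,2] (faults so far: 8)
  step 14: ref 4 -> FAULT, evict 3, frames=[4,2] (faults so far: 9)
  step 15: ref 2 -> HIT, frames=[4,2] (faults so far: 9)
  LRU total faults: 9
--- Optimal ---
  step 0: ref 4 -> FAULT, frames=[4,-] (faults so far: 1)
  step 1: ref 6 -> FAULT, frames=[4,6] (faults so far: 2)
  step 2: ref 6 -> HIT, frames=[4,6] (faults so far: 2)
  step 3: ref 4 -> HIT, frames=[4,6] (faults so far: 2)
  step 4: ref 4 -> HIT, frames=[4,6] (faults so far: 2)
  step 5: ref 4 -> HIT, frames=[4,6] (faults so far: 2)
  step 6: ref 5 -> FAULT, evict 6, frames=[4,5] (faults so far: 3)
  step 7: ref 4 -> HIT, frames=[4,5] (faults so far: 3)
  step 8: ref 7 -> FAULT, evict 5, frames=[4,7] (faults so far: 4)
  step 9: ref 6 -> FAULT, evict 7, frames=[4,6] (faults so far: 5)
  step 10: ref 1 -> FAULT, evict 6, frames=[4,1] (faults so far: 6)
  step 11: ref 3 -> FAULT, evict 1, frames=[4,3] (faults so far: 7)
  step 12: ref 3 -> HIT, frames=[4,3] (faults so far: 7)
  step 13: ref 2 -> FAULT, evict 3, frames=[4,2] (faults so far: 8)
  step 14: ref 4 -> HIT, frames=[4,2] (faults so far: 8)
  step 15: ref 2 -> HIT, frames=[4,2] (faults so far: 8)
  Optimal total faults: 8

Answer: 10 9 8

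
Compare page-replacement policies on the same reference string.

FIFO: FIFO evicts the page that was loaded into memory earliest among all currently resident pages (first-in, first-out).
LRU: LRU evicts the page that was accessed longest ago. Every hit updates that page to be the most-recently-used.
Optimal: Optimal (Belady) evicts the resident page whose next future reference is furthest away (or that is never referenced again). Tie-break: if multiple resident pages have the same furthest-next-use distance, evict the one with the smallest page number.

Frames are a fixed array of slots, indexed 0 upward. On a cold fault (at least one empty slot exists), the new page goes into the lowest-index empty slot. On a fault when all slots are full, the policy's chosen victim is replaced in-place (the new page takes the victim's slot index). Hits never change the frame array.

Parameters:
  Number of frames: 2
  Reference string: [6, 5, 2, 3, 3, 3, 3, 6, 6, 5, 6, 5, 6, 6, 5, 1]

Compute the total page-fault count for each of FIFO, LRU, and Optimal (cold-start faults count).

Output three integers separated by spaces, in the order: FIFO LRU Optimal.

Answer: 7 7 6

Derivation:
--- FIFO ---
  step 0: ref 6 -> FAULT, frames=[6,-] (faults so far: 1)
  step 1: ref 5 -> FAULT, frames=[6,5] (faults so far: 2)
  step 2: ref 2 -> FAULT, evict 6, frames=[2,5] (faults so far: 3)
  step 3: ref 3 -> FAULT, evict 5, frames=[2,3] (faults so far: 4)
  step 4: ref 3 -> HIT, frames=[2,3] (faults so far: 4)
  step 5: ref 3 -> HIT, frames=[2,3] (faults so far: 4)
  step 6: ref 3 -> HIT, frames=[2,3] (faults so far: 4)
  step 7: ref 6 -> FAULT, evict 2, frames=[6,3] (faults so far: 5)
  step 8: ref 6 -> HIT, frames=[6,3] (faults so far: 5)
  step 9: ref 5 -> FAULT, evict 3, frames=[6,5] (faults so far: 6)
  step 10: ref 6 -> HIT, frames=[6,5] (faults so far: 6)
  step 11: ref 5 -> HIT, frames=[6,5] (faults so far: 6)
  step 12: ref 6 -> HIT, frames=[6,5] (faults so far: 6)
  step 13: ref 6 -> HIT, frames=[6,5] (faults so far: 6)
  step 14: ref 5 -> HIT, frames=[6,5] (faults so far: 6)
  step 15: ref 1 -> FAULT, evict 6, frames=[1,5] (faults so far: 7)
  FIFO total faults: 7
--- LRU ---
  step 0: ref 6 -> FAULT, frames=[6,-] (faults so far: 1)
  step 1: ref 5 -> FAULT, frames=[6,5] (faults so far: 2)
  step 2: ref 2 -> FAULT, evict 6, frames=[2,5] (faults so far: 3)
  step 3: ref 3 -> FAULT, evict 5, frames=[2,3] (faults so far: 4)
  step 4: ref 3 -> HIT, frames=[2,3] (faults so far: 4)
  step 5: ref 3 -> HIT, frames=[2,3] (faults so far: 4)
  step 6: ref 3 -> HIT, frames=[2,3] (faults so far: 4)
  step 7: ref 6 -> FAULT, evict 2, frames=[6,3] (faults so far: 5)
  step 8: ref 6 -> HIT, frames=[6,3] (faults so far: 5)
  step 9: ref 5 -> FAULT, evict 3, frames=[6,5] (faults so far: 6)
  step 10: ref 6 -> HIT, frames=[6,5] (faults so far: 6)
  step 11: ref 5 -> HIT, frames=[6,5] (faults so far: 6)
  step 12: ref 6 -> HIT, frames=[6,5] (faults so far: 6)
  step 13: ref 6 -> HIT, frames=[6,5] (faults so far: 6)
  step 14: ref 5 -> HIT, frames=[6,5] (faults so far: 6)
  step 15: ref 1 -> FAULT, evict 6, frames=[1,5] (faults so far: 7)
  LRU total faults: 7
--- Optimal ---
  step 0: ref 6 -> FAULT, frames=[6,-] (faults so far: 1)
  step 1: ref 5 -> FAULT, frames=[6,5] (faults so far: 2)
  step 2: ref 2 -> FAULT, evict 5, frames=[6,2] (faults so far: 3)
  step 3: ref 3 -> FAULT, evict 2, frames=[6,3] (faults so far: 4)
  step 4: ref 3 -> HIT, frames=[6,3] (faults so far: 4)
  step 5: ref 3 -> HIT, frames=[6,3] (faults so far: 4)
  step 6: ref 3 -> HIT, frames=[6,3] (faults so far: 4)
  step 7: ref 6 -> HIT, frames=[6,3] (faults so far: 4)
  step 8: ref 6 -> HIT, frames=[6,3] (faults so far: 4)
  step 9: ref 5 -> FAULT, evict 3, frames=[6,5] (faults so far: 5)
  step 10: ref 6 -> HIT, frames=[6,5] (faults so far: 5)
  step 11: ref 5 -> HIT, frames=[6,5] (faults so far: 5)
  step 12: ref 6 -> HIT, frames=[6,5] (faults so far: 5)
  step 13: ref 6 -> HIT, frames=[6,5] (faults so far: 5)
  step 14: ref 5 -> HIT, frames=[6,5] (faults so far: 5)
  step 15: ref 1 -> FAULT, evict 5, frames=[6,1] (faults so far: 6)
  Optimal total faults: 6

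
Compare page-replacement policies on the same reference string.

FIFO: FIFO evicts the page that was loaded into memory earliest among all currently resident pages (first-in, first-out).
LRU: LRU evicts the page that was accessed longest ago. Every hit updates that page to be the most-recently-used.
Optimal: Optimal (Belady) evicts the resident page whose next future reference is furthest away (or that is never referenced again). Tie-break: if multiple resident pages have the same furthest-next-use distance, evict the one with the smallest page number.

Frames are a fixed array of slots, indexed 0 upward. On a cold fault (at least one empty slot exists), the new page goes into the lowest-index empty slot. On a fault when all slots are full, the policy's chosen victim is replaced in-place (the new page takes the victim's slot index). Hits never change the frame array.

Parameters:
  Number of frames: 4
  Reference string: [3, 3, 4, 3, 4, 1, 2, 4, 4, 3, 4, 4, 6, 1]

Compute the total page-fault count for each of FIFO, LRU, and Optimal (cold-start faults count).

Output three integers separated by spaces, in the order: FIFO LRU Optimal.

--- FIFO ---
  step 0: ref 3 -> FAULT, frames=[3,-,-,-] (faults so far: 1)
  step 1: ref 3 -> HIT, frames=[3,-,-,-] (faults so far: 1)
  step 2: ref 4 -> FAULT, frames=[3,4,-,-] (faults so far: 2)
  step 3: ref 3 -> HIT, frames=[3,4,-,-] (faults so far: 2)
  step 4: ref 4 -> HIT, frames=[3,4,-,-] (faults so far: 2)
  step 5: ref 1 -> FAULT, frames=[3,4,1,-] (faults so far: 3)
  step 6: ref 2 -> FAULT, frames=[3,4,1,2] (faults so far: 4)
  step 7: ref 4 -> HIT, frames=[3,4,1,2] (faults so far: 4)
  step 8: ref 4 -> HIT, frames=[3,4,1,2] (faults so far: 4)
  step 9: ref 3 -> HIT, frames=[3,4,1,2] (faults so far: 4)
  step 10: ref 4 -> HIT, frames=[3,4,1,2] (faults so far: 4)
  step 11: ref 4 -> HIT, frames=[3,4,1,2] (faults so far: 4)
  step 12: ref 6 -> FAULT, evict 3, frames=[6,4,1,2] (faults so far: 5)
  step 13: ref 1 -> HIT, frames=[6,4,1,2] (faults so far: 5)
  FIFO total faults: 5
--- LRU ---
  step 0: ref 3 -> FAULT, frames=[3,-,-,-] (faults so far: 1)
  step 1: ref 3 -> HIT, frames=[3,-,-,-] (faults so far: 1)
  step 2: ref 4 -> FAULT, frames=[3,4,-,-] (faults so far: 2)
  step 3: ref 3 -> HIT, frames=[3,4,-,-] (faults so far: 2)
  step 4: ref 4 -> HIT, frames=[3,4,-,-] (faults so far: 2)
  step 5: ref 1 -> FAULT, frames=[3,4,1,-] (faults so far: 3)
  step 6: ref 2 -> FAULT, frames=[3,4,1,2] (faults so far: 4)
  step 7: ref 4 -> HIT, frames=[3,4,1,2] (faults so far: 4)
  step 8: ref 4 -> HIT, frames=[3,4,1,2] (faults so far: 4)
  step 9: ref 3 -> HIT, frames=[3,4,1,2] (faults so far: 4)
  step 10: ref 4 -> HIT, frames=[3,4,1,2] (faults so far: 4)
  step 11: ref 4 -> HIT, frames=[3,4,1,2] (faults so far: 4)
  step 12: ref 6 -> FAULT, evict 1, frames=[3,4,6,2] (faults so far: 5)
  step 13: ref 1 -> FAULT, evict 2, frames=[3,4,6,1] (faults so far: 6)
  LRU total faults: 6
--- Optimal ---
  step 0: ref 3 -> FAULT, frames=[3,-,-,-] (faults so far: 1)
  step 1: ref 3 -> HIT, frames=[3,-,-,-] (faults so far: 1)
  step 2: ref 4 -> FAULT, frames=[3,4,-,-] (faults so far: 2)
  step 3: ref 3 -> HIT, frames=[3,4,-,-] (faults so far: 2)
  step 4: ref 4 -> HIT, frames=[3,4,-,-] (faults so far: 2)
  step 5: ref 1 -> FAULT, frames=[3,4,1,-] (faults so far: 3)
  step 6: ref 2 -> FAULT, frames=[3,4,1,2] (faults so far: 4)
  step 7: ref 4 -> HIT, frames=[3,4,1,2] (faults so far: 4)
  step 8: ref 4 -> HIT, frames=[3,4,1,2] (faults so far: 4)
  step 9: ref 3 -> HIT, frames=[3,4,1,2] (faults so far: 4)
  step 10: ref 4 -> HIT, frames=[3,4,1,2] (faults so far: 4)
  step 11: ref 4 -> HIT, frames=[3,4,1,2] (faults so far: 4)
  step 12: ref 6 -> FAULT, evict 2, frames=[3,4,1,6] (faults so far: 5)
  step 13: ref 1 -> HIT, frames=[3,4,1,6] (faults so far: 5)
  Optimal total faults: 5

Answer: 5 6 5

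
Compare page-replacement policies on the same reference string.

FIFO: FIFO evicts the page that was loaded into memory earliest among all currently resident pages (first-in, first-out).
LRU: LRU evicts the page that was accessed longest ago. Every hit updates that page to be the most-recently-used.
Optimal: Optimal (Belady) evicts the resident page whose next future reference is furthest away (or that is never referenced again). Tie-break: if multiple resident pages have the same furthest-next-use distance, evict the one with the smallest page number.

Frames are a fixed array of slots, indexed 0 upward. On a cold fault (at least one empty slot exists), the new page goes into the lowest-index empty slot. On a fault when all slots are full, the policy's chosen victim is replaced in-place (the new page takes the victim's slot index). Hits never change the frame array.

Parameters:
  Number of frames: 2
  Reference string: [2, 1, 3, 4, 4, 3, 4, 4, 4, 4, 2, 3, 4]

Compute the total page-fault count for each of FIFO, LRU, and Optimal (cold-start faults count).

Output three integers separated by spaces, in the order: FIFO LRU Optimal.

Answer: 7 7 6

Derivation:
--- FIFO ---
  step 0: ref 2 -> FAULT, frames=[2,-] (faults so far: 1)
  step 1: ref 1 -> FAULT, frames=[2,1] (faults so far: 2)
  step 2: ref 3 -> FAULT, evict 2, frames=[3,1] (faults so far: 3)
  step 3: ref 4 -> FAULT, evict 1, frames=[3,4] (faults so far: 4)
  step 4: ref 4 -> HIT, frames=[3,4] (faults so far: 4)
  step 5: ref 3 -> HIT, frames=[3,4] (faults so far: 4)
  step 6: ref 4 -> HIT, frames=[3,4] (faults so far: 4)
  step 7: ref 4 -> HIT, frames=[3,4] (faults so far: 4)
  step 8: ref 4 -> HIT, frames=[3,4] (faults so far: 4)
  step 9: ref 4 -> HIT, frames=[3,4] (faults so far: 4)
  step 10: ref 2 -> FAULT, evict 3, frames=[2,4] (faults so far: 5)
  step 11: ref 3 -> FAULT, evict 4, frames=[2,3] (faults so far: 6)
  step 12: ref 4 -> FAULT, evict 2, frames=[4,3] (faults so far: 7)
  FIFO total faults: 7
--- LRU ---
  step 0: ref 2 -> FAULT, frames=[2,-] (faults so far: 1)
  step 1: ref 1 -> FAULT, frames=[2,1] (faults so far: 2)
  step 2: ref 3 -> FAULT, evict 2, frames=[3,1] (faults so far: 3)
  step 3: ref 4 -> FAULT, evict 1, frames=[3,4] (faults so far: 4)
  step 4: ref 4 -> HIT, frames=[3,4] (faults so far: 4)
  step 5: ref 3 -> HIT, frames=[3,4] (faults so far: 4)
  step 6: ref 4 -> HIT, frames=[3,4] (faults so far: 4)
  step 7: ref 4 -> HIT, frames=[3,4] (faults so far: 4)
  step 8: ref 4 -> HIT, frames=[3,4] (faults so far: 4)
  step 9: ref 4 -> HIT, frames=[3,4] (faults so far: 4)
  step 10: ref 2 -> FAULT, evict 3, frames=[2,4] (faults so far: 5)
  step 11: ref 3 -> FAULT, evict 4, frames=[2,3] (faults so far: 6)
  step 12: ref 4 -> FAULT, evict 2, frames=[4,3] (faults so far: 7)
  LRU total faults: 7
--- Optimal ---
  step 0: ref 2 -> FAULT, frames=[2,-] (faults so far: 1)
  step 1: ref 1 -> FAULT, frames=[2,1] (faults so far: 2)
  step 2: ref 3 -> FAULT, evict 1, frames=[2,3] (faults so far: 3)
  step 3: ref 4 -> FAULT, evict 2, frames=[4,3] (faults so far: 4)
  step 4: ref 4 -> HIT, frames=[4,3] (faults so far: 4)
  step 5: ref 3 -> HIT, frames=[4,3] (faults so far: 4)
  step 6: ref 4 -> HIT, frames=[4,3] (faults so far: 4)
  step 7: ref 4 -> HIT, frames=[4,3] (faults so far: 4)
  step 8: ref 4 -> HIT, frames=[4,3] (faults so far: 4)
  step 9: ref 4 -> HIT, frames=[4,3] (faults so far: 4)
  step 10: ref 2 -> FAULT, evict 4, frames=[2,3] (faults so far: 5)
  step 11: ref 3 -> HIT, frames=[2,3] (faults so far: 5)
  step 12: ref 4 -> FAULT, evict 2, frames=[4,3] (faults so far: 6)
  Optimal total faults: 6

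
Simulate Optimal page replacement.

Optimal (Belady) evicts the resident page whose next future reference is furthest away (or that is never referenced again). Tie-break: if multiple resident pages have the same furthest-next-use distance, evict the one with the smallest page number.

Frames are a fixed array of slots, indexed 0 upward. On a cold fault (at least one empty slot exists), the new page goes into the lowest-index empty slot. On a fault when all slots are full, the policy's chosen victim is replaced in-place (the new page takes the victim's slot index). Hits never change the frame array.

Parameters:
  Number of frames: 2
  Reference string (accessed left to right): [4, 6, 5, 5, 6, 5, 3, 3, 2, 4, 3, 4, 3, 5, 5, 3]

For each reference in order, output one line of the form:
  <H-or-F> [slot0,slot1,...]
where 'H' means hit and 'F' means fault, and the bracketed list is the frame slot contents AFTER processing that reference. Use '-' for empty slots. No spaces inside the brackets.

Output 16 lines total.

F [4,-]
F [4,6]
F [5,6]
H [5,6]
H [5,6]
H [5,6]
F [5,3]
H [5,3]
F [2,3]
F [4,3]
H [4,3]
H [4,3]
H [4,3]
F [5,3]
H [5,3]
H [5,3]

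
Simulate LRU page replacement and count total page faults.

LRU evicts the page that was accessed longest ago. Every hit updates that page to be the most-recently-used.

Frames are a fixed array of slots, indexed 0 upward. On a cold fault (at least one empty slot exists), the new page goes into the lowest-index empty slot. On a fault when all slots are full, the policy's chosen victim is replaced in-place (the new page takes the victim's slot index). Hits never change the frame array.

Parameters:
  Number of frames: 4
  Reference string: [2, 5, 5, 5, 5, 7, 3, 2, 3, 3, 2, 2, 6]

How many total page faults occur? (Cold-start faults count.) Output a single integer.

Answer: 5

Derivation:
Step 0: ref 2 → FAULT, frames=[2,-,-,-]
Step 1: ref 5 → FAULT, frames=[2,5,-,-]
Step 2: ref 5 → HIT, frames=[2,5,-,-]
Step 3: ref 5 → HIT, frames=[2,5,-,-]
Step 4: ref 5 → HIT, frames=[2,5,-,-]
Step 5: ref 7 → FAULT, frames=[2,5,7,-]
Step 6: ref 3 → FAULT, frames=[2,5,7,3]
Step 7: ref 2 → HIT, frames=[2,5,7,3]
Step 8: ref 3 → HIT, frames=[2,5,7,3]
Step 9: ref 3 → HIT, frames=[2,5,7,3]
Step 10: ref 2 → HIT, frames=[2,5,7,3]
Step 11: ref 2 → HIT, frames=[2,5,7,3]
Step 12: ref 6 → FAULT (evict 5), frames=[2,6,7,3]
Total faults: 5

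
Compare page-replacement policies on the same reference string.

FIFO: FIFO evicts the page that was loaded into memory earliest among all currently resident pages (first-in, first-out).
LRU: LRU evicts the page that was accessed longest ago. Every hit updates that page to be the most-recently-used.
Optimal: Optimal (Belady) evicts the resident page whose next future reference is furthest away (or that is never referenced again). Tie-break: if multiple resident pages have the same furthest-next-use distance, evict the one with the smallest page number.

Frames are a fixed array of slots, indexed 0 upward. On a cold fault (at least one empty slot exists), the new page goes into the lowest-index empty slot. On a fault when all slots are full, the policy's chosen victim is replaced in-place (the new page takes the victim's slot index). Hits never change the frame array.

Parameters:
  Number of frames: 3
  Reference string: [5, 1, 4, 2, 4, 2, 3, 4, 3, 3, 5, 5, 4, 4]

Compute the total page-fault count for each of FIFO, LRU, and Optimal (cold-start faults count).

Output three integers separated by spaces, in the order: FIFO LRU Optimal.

Answer: 7 6 5

Derivation:
--- FIFO ---
  step 0: ref 5 -> FAULT, frames=[5,-,-] (faults so far: 1)
  step 1: ref 1 -> FAULT, frames=[5,1,-] (faults so far: 2)
  step 2: ref 4 -> FAULT, frames=[5,1,4] (faults so far: 3)
  step 3: ref 2 -> FAULT, evict 5, frames=[2,1,4] (faults so far: 4)
  step 4: ref 4 -> HIT, frames=[2,1,4] (faults so far: 4)
  step 5: ref 2 -> HIT, frames=[2,1,4] (faults so far: 4)
  step 6: ref 3 -> FAULT, evict 1, frames=[2,3,4] (faults so far: 5)
  step 7: ref 4 -> HIT, frames=[2,3,4] (faults so far: 5)
  step 8: ref 3 -> HIT, frames=[2,3,4] (faults so far: 5)
  step 9: ref 3 -> HIT, frames=[2,3,4] (faults so far: 5)
  step 10: ref 5 -> FAULT, evict 4, frames=[2,3,5] (faults so far: 6)
  step 11: ref 5 -> HIT, frames=[2,3,5] (faults so far: 6)
  step 12: ref 4 -> FAULT, evict 2, frames=[4,3,5] (faults so far: 7)
  step 13: ref 4 -> HIT, frames=[4,3,5] (faults so far: 7)
  FIFO total faults: 7
--- LRU ---
  step 0: ref 5 -> FAULT, frames=[5,-,-] (faults so far: 1)
  step 1: ref 1 -> FAULT, frames=[5,1,-] (faults so far: 2)
  step 2: ref 4 -> FAULT, frames=[5,1,4] (faults so far: 3)
  step 3: ref 2 -> FAULT, evict 5, frames=[2,1,4] (faults so far: 4)
  step 4: ref 4 -> HIT, frames=[2,1,4] (faults so far: 4)
  step 5: ref 2 -> HIT, frames=[2,1,4] (faults so far: 4)
  step 6: ref 3 -> FAULT, evict 1, frames=[2,3,4] (faults so far: 5)
  step 7: ref 4 -> HIT, frames=[2,3,4] (faults so far: 5)
  step 8: ref 3 -> HIT, frames=[2,3,4] (faults so far: 5)
  step 9: ref 3 -> HIT, frames=[2,3,4] (faults so far: 5)
  step 10: ref 5 -> FAULT, evict 2, frames=[5,3,4] (faults so far: 6)
  step 11: ref 5 -> HIT, frames=[5,3,4] (faults so far: 6)
  step 12: ref 4 -> HIT, frames=[5,3,4] (faults so far: 6)
  step 13: ref 4 -> HIT, frames=[5,3,4] (faults so far: 6)
  LRU total faults: 6
--- Optimal ---
  step 0: ref 5 -> FAULT, frames=[5,-,-] (faults so far: 1)
  step 1: ref 1 -> FAULT, frames=[5,1,-] (faults so far: 2)
  step 2: ref 4 -> FAULT, frames=[5,1,4] (faults so far: 3)
  step 3: ref 2 -> FAULT, evict 1, frames=[5,2,4] (faults so far: 4)
  step 4: ref 4 -> HIT, frames=[5,2,4] (faults so far: 4)
  step 5: ref 2 -> HIT, frames=[5,2,4] (faults so far: 4)
  step 6: ref 3 -> FAULT, evict 2, frames=[5,3,4] (faults so far: 5)
  step 7: ref 4 -> HIT, frames=[5,3,4] (faults so far: 5)
  step 8: ref 3 -> HIT, frames=[5,3,4] (faults so far: 5)
  step 9: ref 3 -> HIT, frames=[5,3,4] (faults so far: 5)
  step 10: ref 5 -> HIT, frames=[5,3,4] (faults so far: 5)
  step 11: ref 5 -> HIT, frames=[5,3,4] (faults so far: 5)
  step 12: ref 4 -> HIT, frames=[5,3,4] (faults so far: 5)
  step 13: ref 4 -> HIT, frames=[5,3,4] (faults so far: 5)
  Optimal total faults: 5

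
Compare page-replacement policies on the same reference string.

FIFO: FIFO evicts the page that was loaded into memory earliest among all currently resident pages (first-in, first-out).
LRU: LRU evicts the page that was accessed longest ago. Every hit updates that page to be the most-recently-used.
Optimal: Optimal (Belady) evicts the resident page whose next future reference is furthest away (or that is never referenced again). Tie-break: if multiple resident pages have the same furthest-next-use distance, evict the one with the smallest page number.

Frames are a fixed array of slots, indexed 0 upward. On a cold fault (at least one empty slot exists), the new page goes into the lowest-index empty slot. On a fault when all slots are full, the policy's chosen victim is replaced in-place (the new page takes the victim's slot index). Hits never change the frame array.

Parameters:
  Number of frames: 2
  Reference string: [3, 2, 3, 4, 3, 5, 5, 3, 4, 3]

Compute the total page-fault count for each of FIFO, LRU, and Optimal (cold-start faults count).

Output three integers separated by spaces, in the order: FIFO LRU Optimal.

Answer: 7 5 5

Derivation:
--- FIFO ---
  step 0: ref 3 -> FAULT, frames=[3,-] (faults so far: 1)
  step 1: ref 2 -> FAULT, frames=[3,2] (faults so far: 2)
  step 2: ref 3 -> HIT, frames=[3,2] (faults so far: 2)
  step 3: ref 4 -> FAULT, evict 3, frames=[4,2] (faults so far: 3)
  step 4: ref 3 -> FAULT, evict 2, frames=[4,3] (faults so far: 4)
  step 5: ref 5 -> FAULT, evict 4, frames=[5,3] (faults so far: 5)
  step 6: ref 5 -> HIT, frames=[5,3] (faults so far: 5)
  step 7: ref 3 -> HIT, frames=[5,3] (faults so far: 5)
  step 8: ref 4 -> FAULT, evict 3, frames=[5,4] (faults so far: 6)
  step 9: ref 3 -> FAULT, evict 5, frames=[3,4] (faults so far: 7)
  FIFO total faults: 7
--- LRU ---
  step 0: ref 3 -> FAULT, frames=[3,-] (faults so far: 1)
  step 1: ref 2 -> FAULT, frames=[3,2] (faults so far: 2)
  step 2: ref 3 -> HIT, frames=[3,2] (faults so far: 2)
  step 3: ref 4 -> FAULT, evict 2, frames=[3,4] (faults so far: 3)
  step 4: ref 3 -> HIT, frames=[3,4] (faults so far: 3)
  step 5: ref 5 -> FAULT, evict 4, frames=[3,5] (faults so far: 4)
  step 6: ref 5 -> HIT, frames=[3,5] (faults so far: 4)
  step 7: ref 3 -> HIT, frames=[3,5] (faults so far: 4)
  step 8: ref 4 -> FAULT, evict 5, frames=[3,4] (faults so far: 5)
  step 9: ref 3 -> HIT, frames=[3,4] (faults so far: 5)
  LRU total faults: 5
--- Optimal ---
  step 0: ref 3 -> FAULT, frames=[3,-] (faults so far: 1)
  step 1: ref 2 -> FAULT, frames=[3,2] (faults so far: 2)
  step 2: ref 3 -> HIT, frames=[3,2] (faults so far: 2)
  step 3: ref 4 -> FAULT, evict 2, frames=[3,4] (faults so far: 3)
  step 4: ref 3 -> HIT, frames=[3,4] (faults so far: 3)
  step 5: ref 5 -> FAULT, evict 4, frames=[3,5] (faults so far: 4)
  step 6: ref 5 -> HIT, frames=[3,5] (faults so far: 4)
  step 7: ref 3 -> HIT, frames=[3,5] (faults so far: 4)
  step 8: ref 4 -> FAULT, evict 5, frames=[3,4] (faults so far: 5)
  step 9: ref 3 -> HIT, frames=[3,4] (faults so far: 5)
  Optimal total faults: 5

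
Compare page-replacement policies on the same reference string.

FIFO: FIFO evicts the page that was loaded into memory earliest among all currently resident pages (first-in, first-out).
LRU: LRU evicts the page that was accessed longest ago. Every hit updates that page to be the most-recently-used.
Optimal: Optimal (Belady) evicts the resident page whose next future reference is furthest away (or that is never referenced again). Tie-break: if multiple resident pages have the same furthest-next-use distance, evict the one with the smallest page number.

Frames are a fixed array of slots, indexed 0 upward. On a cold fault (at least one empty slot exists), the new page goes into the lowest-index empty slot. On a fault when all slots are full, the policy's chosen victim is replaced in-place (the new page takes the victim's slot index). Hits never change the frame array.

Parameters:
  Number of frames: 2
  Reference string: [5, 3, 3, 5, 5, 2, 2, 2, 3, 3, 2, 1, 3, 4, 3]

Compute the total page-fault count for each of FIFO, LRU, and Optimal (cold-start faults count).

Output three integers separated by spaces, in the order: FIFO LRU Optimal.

--- FIFO ---
  step 0: ref 5 -> FAULT, frames=[5,-] (faults so far: 1)
  step 1: ref 3 -> FAULT, frames=[5,3] (faults so far: 2)
  step 2: ref 3 -> HIT, frames=[5,3] (faults so far: 2)
  step 3: ref 5 -> HIT, frames=[5,3] (faults so far: 2)
  step 4: ref 5 -> HIT, frames=[5,3] (faults so far: 2)
  step 5: ref 2 -> FAULT, evict 5, frames=[2,3] (faults so far: 3)
  step 6: ref 2 -> HIT, frames=[2,3] (faults so far: 3)
  step 7: ref 2 -> HIT, frames=[2,3] (faults so far: 3)
  step 8: ref 3 -> HIT, frames=[2,3] (faults so far: 3)
  step 9: ref 3 -> HIT, frames=[2,3] (faults so far: 3)
  step 10: ref 2 -> HIT, frames=[2,3] (faults so far: 3)
  step 11: ref 1 -> FAULT, evict 3, frames=[2,1] (faults so far: 4)
  step 12: ref 3 -> FAULT, evict 2, frames=[3,1] (faults so far: 5)
  step 13: ref 4 -> FAULT, evict 1, frames=[3,4] (faults so far: 6)
  step 14: ref 3 -> HIT, frames=[3,4] (faults so far: 6)
  FIFO total faults: 6
--- LRU ---
  step 0: ref 5 -> FAULT, frames=[5,-] (faults so far: 1)
  step 1: ref 3 -> FAULT, frames=[5,3] (faults so far: 2)
  step 2: ref 3 -> HIT, frames=[5,3] (faults so far: 2)
  step 3: ref 5 -> HIT, frames=[5,3] (faults so far: 2)
  step 4: ref 5 -> HIT, frames=[5,3] (faults so far: 2)
  step 5: ref 2 -> FAULT, evict 3, frames=[5,2] (faults so far: 3)
  step 6: ref 2 -> HIT, frames=[5,2] (faults so far: 3)
  step 7: ref 2 -> HIT, frames=[5,2] (faults so far: 3)
  step 8: ref 3 -> FAULT, evict 5, frames=[3,2] (faults so far: 4)
  step 9: ref 3 -> HIT, frames=[3,2] (faults so far: 4)
  step 10: ref 2 -> HIT, frames=[3,2] (faults so far: 4)
  step 11: ref 1 -> FAULT, evict 3, frames=[1,2] (faults so far: 5)
  step 12: ref 3 -> FAULT, evict 2, frames=[1,3] (faults so far: 6)
  step 13: ref 4 -> FAULT, evict 1, frames=[4,3] (faults so far: 7)
  step 14: ref 3 -> HIT, frames=[4,3] (faults so far: 7)
  LRU total faults: 7
--- Optimal ---
  step 0: ref 5 -> FAULT, frames=[5,-] (faults so far: 1)
  step 1: ref 3 -> FAULT, frames=[5,3] (faults so far: 2)
  step 2: ref 3 -> HIT, frames=[5,3] (faults so far: 2)
  step 3: ref 5 -> HIT, frames=[5,3] (faults so far: 2)
  step 4: ref 5 -> HIT, frames=[5,3] (faults so far: 2)
  step 5: ref 2 -> FAULT, evict 5, frames=[2,3] (faults so far: 3)
  step 6: ref 2 -> HIT, frames=[2,3] (faults so far: 3)
  step 7: ref 2 -> HIT, frames=[2,3] (faults so far: 3)
  step 8: ref 3 -> HIT, frames=[2,3] (faults so far: 3)
  step 9: ref 3 -> HIT, frames=[2,3] (faults so far: 3)
  step 10: ref 2 -> HIT, frames=[2,3] (faults so far: 3)
  step 11: ref 1 -> FAULT, evict 2, frames=[1,3] (faults so far: 4)
  step 12: ref 3 -> HIT, frames=[1,3] (faults so far: 4)
  step 13: ref 4 -> FAULT, evict 1, frames=[4,3] (faults so far: 5)
  step 14: ref 3 -> HIT, frames=[4,3] (faults so far: 5)
  Optimal total faults: 5

Answer: 6 7 5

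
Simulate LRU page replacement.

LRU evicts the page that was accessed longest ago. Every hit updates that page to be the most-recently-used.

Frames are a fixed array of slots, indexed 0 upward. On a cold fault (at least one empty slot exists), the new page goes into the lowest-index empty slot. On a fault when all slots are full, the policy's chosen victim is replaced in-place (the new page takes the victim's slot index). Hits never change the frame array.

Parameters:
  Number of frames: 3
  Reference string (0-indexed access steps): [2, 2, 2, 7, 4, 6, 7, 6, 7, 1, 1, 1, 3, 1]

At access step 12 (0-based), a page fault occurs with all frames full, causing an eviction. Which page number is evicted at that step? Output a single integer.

Answer: 6

Derivation:
Step 0: ref 2 -> FAULT, frames=[2,-,-]
Step 1: ref 2 -> HIT, frames=[2,-,-]
Step 2: ref 2 -> HIT, frames=[2,-,-]
Step 3: ref 7 -> FAULT, frames=[2,7,-]
Step 4: ref 4 -> FAULT, frames=[2,7,4]
Step 5: ref 6 -> FAULT, evict 2, frames=[6,7,4]
Step 6: ref 7 -> HIT, frames=[6,7,4]
Step 7: ref 6 -> HIT, frames=[6,7,4]
Step 8: ref 7 -> HIT, frames=[6,7,4]
Step 9: ref 1 -> FAULT, evict 4, frames=[6,7,1]
Step 10: ref 1 -> HIT, frames=[6,7,1]
Step 11: ref 1 -> HIT, frames=[6,7,1]
Step 12: ref 3 -> FAULT, evict 6, frames=[3,7,1]
At step 12: evicted page 6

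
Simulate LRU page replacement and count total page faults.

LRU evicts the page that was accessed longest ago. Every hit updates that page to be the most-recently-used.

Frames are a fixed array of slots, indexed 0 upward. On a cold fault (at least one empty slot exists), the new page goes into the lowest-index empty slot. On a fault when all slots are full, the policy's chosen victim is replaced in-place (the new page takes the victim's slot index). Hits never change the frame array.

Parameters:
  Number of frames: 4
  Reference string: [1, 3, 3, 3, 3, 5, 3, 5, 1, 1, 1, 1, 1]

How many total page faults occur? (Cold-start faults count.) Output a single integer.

Answer: 3

Derivation:
Step 0: ref 1 → FAULT, frames=[1,-,-,-]
Step 1: ref 3 → FAULT, frames=[1,3,-,-]
Step 2: ref 3 → HIT, frames=[1,3,-,-]
Step 3: ref 3 → HIT, frames=[1,3,-,-]
Step 4: ref 3 → HIT, frames=[1,3,-,-]
Step 5: ref 5 → FAULT, frames=[1,3,5,-]
Step 6: ref 3 → HIT, frames=[1,3,5,-]
Step 7: ref 5 → HIT, frames=[1,3,5,-]
Step 8: ref 1 → HIT, frames=[1,3,5,-]
Step 9: ref 1 → HIT, frames=[1,3,5,-]
Step 10: ref 1 → HIT, frames=[1,3,5,-]
Step 11: ref 1 → HIT, frames=[1,3,5,-]
Step 12: ref 1 → HIT, frames=[1,3,5,-]
Total faults: 3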